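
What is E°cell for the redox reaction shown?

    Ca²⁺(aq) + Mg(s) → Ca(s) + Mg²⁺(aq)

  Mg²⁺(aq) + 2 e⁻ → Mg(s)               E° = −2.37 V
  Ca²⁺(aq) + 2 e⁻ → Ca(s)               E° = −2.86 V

In the reaction as written, Ca²⁺(aq) is reduced (cathode) and Mg²⁺(aq) is produced by oxidation at the anode.
E°cell = E°(cathode) − E°(anode) = −2.86 − (−2.37) = −0.49 V.
The negative E°cell means the reaction is non-spontaneous in the direction written.

−0.49 V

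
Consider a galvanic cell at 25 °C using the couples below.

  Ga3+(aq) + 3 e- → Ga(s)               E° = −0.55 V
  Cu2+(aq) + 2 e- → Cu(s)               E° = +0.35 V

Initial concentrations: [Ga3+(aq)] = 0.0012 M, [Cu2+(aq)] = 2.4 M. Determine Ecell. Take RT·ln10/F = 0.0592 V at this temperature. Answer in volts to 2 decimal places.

Since E°(Cu²⁺/Cu) > E°(Ga³⁺/Ga), Cu²⁺/Cu serves as the cathode.
The standard potential is +0.35 − (−0.55) = +0.90 V and the balanced reaction transfers n = 6 electrons.
The balanced reaction is 3 Cu2+(aq) + 2 Ga(s) → 3 Cu(s) + 2 Ga3+(aq), so Q = [Ga3+(aq)]^2 / [Cu2+(aq)]^3 = 1.04×10^−7 and log Q = −6.982.
By the Nernst equation, E = +0.90 − (0.0592/6)·(−6.982) = +0.97 V.

+0.97 V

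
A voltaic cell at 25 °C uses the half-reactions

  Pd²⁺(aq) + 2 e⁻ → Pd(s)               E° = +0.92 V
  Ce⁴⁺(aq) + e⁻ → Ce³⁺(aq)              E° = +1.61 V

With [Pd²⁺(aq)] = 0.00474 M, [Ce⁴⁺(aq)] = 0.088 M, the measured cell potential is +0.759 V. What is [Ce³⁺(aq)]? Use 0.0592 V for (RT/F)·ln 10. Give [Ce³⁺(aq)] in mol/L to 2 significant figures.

0.087 M

Ce⁴⁺/Ce³⁺ is the cathode (higher E°); E°cell = +1.61 − (+0.92) = +0.69 V with n = 2.
From the Nernst equation, log Q = n(E° − E)/0.0592 = 2·(+0.69 − (+0.759))/0.0592 = −2.331.
For 2 Ce⁴⁺(aq) + Pd(s) → 2 Ce³⁺(aq) + Pd²⁺(aq), the reaction quotient is Q = ([Ce³⁺(aq)]^2·[Pd²⁺(aq)]) / [Ce⁴⁺(aq)]^2.
Isolating [Ce³⁺(aq)] in Q = 10^{−2.331} yields log [Ce³⁺(aq)] = −1.059, i.e. 0.087 M.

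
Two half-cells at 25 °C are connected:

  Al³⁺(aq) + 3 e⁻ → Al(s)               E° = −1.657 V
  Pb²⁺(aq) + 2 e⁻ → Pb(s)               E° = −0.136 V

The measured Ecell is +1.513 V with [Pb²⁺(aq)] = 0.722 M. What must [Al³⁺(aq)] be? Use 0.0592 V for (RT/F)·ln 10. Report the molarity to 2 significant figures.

1.6 M

With Pb²⁺/Pb at the cathode and Al³⁺/Al at the anode, E°cell = −0.136 − (−1.657) = +1.521 V (n = 6).
Since E = E° − (0.0592/n)·log Q, log Q = n(E° − E)/0.0592 = 0.811.
For 3 Pb²⁺(aq) + 2 Al(s) → 3 Pb(s) + 2 Al³⁺(aq), the reaction quotient is Q = [Al³⁺(aq)]^2 / [Pb²⁺(aq)]^3.
Isolating [Al³⁺(aq)] in Q = 10^{0.811} yields log [Al³⁺(aq)] = 0.193, i.e. 1.6 M.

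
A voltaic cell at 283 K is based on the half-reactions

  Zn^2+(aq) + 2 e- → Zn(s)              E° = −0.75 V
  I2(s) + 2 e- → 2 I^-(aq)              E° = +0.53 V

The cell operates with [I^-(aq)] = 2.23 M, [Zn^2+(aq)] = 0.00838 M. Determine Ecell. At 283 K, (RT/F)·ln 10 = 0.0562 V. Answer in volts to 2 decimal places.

+1.32 V

I₂/I⁻ is reduced (cathode, E° = +0.53 V) and Zn²⁺/Zn is oxidized (anode).
E°cell = E°cat − E°an = +0.53 − (−0.75) = +1.28 V; n = 2.
For the overall reaction I2(s) + Zn(s) → 2 I^-(aq) + Zn^2+(aq), Q = [I^-(aq)]^2·[Zn^2+(aq)] = 0.0417, giving log Q = −1.380.
E = E° − (0.0562/n)·log Q = +1.28 − (0.0562/2)(−1.380) = +1.32 V.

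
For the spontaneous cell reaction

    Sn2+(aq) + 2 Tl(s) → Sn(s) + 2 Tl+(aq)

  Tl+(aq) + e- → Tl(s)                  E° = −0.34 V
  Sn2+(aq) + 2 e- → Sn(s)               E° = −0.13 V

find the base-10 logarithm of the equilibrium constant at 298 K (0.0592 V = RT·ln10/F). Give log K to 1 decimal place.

The Sn²⁺/Sn couple is reduced (cathode); E°cell = −0.13 − (−0.34) = +0.21 V with n = 2.
At equilibrium E = 0, so log K = nE°cell / 0.0592 = (2)(+0.21) / 0.0592 = 7.1.

log K = 7.1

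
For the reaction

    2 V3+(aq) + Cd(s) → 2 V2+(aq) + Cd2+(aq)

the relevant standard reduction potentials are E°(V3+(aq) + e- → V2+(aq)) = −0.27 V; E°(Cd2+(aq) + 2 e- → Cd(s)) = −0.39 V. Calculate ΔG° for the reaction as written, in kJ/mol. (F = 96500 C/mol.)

−23.2 kJ/mol

In the reaction as written V3+(aq) is reduced, so the V³⁺/V²⁺ couple is the cathode and Cd²⁺/Cd is the anode.
E°cell = −0.27 − (−0.39) = +0.12 V; balancing electrons gives n = 2.
ΔG° = −nFE°cell = −(2)(96500)(+0.12) J/mol = −23.2 kJ/mol.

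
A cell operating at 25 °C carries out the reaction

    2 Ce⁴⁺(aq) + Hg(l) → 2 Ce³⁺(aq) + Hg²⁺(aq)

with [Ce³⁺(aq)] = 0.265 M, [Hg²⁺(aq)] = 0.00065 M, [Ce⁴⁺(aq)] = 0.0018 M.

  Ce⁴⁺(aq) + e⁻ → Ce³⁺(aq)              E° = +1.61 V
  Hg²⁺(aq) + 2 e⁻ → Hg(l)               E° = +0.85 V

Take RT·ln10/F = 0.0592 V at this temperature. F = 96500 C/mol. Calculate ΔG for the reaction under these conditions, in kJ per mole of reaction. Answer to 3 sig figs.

E°cell = +1.61 − (+0.85) = +0.76 V; the balanced reaction transfers n = 2 electrons.
The reaction quotient is ([Ce³⁺(aq)]^2·[Hg²⁺(aq)]) / [Ce⁴⁺(aq)]^2 = 14.1; by Nernst, E = +0.76 − (0.0592/2)(1.149) = +0.7260 V.
Then ΔG = −nFE = −2 × 96500 × +0.7260 J/mol = −140 kJ/mol.

−140 kJ/mol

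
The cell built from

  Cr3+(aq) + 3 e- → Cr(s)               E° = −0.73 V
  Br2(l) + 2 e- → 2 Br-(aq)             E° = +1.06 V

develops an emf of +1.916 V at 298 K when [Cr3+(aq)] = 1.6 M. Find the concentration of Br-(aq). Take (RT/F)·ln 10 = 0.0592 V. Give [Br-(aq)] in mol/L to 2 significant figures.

Br₂/Br⁻ is the cathode (higher E°); E°cell = +1.06 − (−0.73) = +1.79 V with n = 6.
Rearranging E = E° − (0.0592/n)·log Q gives log Q = 6(+1.79 − (+1.916))/0.0592 = −12.770.
Balancing electrons gives 3 Br2(l) + 2 Cr(s) → 6 Br-(aq) + 2 Cr3+(aq); thus Q = [Br-(aq)]^6·[Cr3+(aq)]^2.
Substituting the known concentrations and solving, log [Br-(aq)] = −2.196 and [Br-(aq)] = 0.0064 M.

0.0064 M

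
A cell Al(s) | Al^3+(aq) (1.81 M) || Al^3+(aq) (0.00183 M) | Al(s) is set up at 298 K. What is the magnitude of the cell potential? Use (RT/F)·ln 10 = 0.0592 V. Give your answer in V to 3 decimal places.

For a concentration cell E°cell = 0, since both electrodes use the same couple.
The compartment with the higher Al^3+(aq) concentration (1.81 M) acts as the cathode; ions are reduced there and produced at the dilute (0.00183 M) anode.
With n = 3, Ecell = −(0.0592/3)·log([dilute]/[conc]) = −(0.0592/3)·log(0.00183/1.81) = +0.059 V.

0.059 V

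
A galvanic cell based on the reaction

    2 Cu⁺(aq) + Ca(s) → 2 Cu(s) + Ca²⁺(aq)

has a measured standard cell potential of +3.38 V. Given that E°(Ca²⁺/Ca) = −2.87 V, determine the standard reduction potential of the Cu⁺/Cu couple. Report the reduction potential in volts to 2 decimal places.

In the reaction as written the Cu⁺/Cu couple is reduced (cathode) and Ca²⁺/Ca is oxidized (anode), so E°cell = E°(Cu⁺/Cu) − E°(Ca²⁺/Ca).
E°(Cu⁺/Cu) = E°cell + E°(anode) = +3.38 + (−2.87) = +0.51 V.

+0.51 V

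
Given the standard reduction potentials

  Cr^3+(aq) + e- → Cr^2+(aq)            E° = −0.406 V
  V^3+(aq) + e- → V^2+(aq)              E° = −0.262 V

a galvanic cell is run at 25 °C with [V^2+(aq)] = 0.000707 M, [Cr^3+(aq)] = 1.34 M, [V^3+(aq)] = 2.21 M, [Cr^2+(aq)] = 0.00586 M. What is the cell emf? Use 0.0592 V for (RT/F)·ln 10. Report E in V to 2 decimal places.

+0.21 V

V³⁺/V²⁺ is reduced (cathode, E° = −0.262 V) and Cr³⁺/Cr²⁺ is oxidized (anode).
E°cell = E°cat − E°an = −0.262 − (−0.406) = +0.144 V; n = 1.
The balanced reaction is V^3+(aq) + Cr^2+(aq) → V^2+(aq) + Cr^3+(aq), so Q = ([V^2+(aq)]·[Cr^3+(aq)]) / ([V^3+(aq)]·[Cr^2+(aq)]) = 0.0732 and log Q = −1.136.
Applying E = E° − (RT ln10/nF)·log Q gives +0.144 − (0.0592/1)(−1.136) = +0.21 V.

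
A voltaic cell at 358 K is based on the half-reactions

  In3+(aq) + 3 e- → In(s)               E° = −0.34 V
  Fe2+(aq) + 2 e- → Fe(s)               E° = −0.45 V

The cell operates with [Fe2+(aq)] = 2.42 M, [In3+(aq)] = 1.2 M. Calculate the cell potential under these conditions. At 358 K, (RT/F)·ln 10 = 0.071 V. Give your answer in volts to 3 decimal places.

+0.098 V

In³⁺/In is reduced (cathode, E° = −0.34 V) and Fe²⁺/Fe is oxidized (anode).
The standard potential is −0.34 − (−0.45) = +0.11 V and the balanced reaction transfers n = 6 electrons.
For the overall reaction 2 In3+(aq) + 3 Fe(s) → 2 In(s) + 3 Fe2+(aq), Q = [Fe2+(aq)]^3 / [In3+(aq)]^2 = 9.84, giving log Q = 0.993.
E = E° − (0.071/n)·log Q = +0.11 − (0.071/6)(0.993) = +0.098 V.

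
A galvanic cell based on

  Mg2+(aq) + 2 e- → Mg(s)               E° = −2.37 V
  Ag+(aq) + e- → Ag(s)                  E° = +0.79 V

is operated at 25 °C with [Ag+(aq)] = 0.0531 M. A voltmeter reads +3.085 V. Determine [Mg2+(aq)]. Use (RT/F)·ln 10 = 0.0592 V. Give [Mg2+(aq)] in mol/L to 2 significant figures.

0.96 M

Ag⁺/Ag is the cathode (higher E°); E°cell = +0.79 − (−2.37) = +3.16 V with n = 2.
Rearranging E = E° − (0.0592/n)·log Q gives log Q = 2(+3.16 − (+3.085))/0.0592 = 2.534.
Balancing electrons gives 2 Ag+(aq) + Mg(s) → 2 Ag(s) + Mg2+(aq); thus Q = [Mg2+(aq)] / [Ag+(aq)]^2.
Solving for the unknown gives log [Mg2+(aq)] = −0.016, so [Mg2+(aq)] ≈ 0.96 M.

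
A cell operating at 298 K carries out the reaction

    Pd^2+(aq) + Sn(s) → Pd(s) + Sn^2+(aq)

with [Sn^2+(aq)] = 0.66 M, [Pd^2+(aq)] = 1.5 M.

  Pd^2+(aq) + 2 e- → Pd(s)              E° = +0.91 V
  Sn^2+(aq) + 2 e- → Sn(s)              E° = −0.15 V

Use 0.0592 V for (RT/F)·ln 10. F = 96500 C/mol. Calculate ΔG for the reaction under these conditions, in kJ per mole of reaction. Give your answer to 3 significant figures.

−207 kJ/mol

The standard cell potential is +0.91 − (−0.15) = +1.06 V, with n = 2 electrons in the balanced equation.
The reaction quotient is [Sn^2+(aq)] / [Pd^2+(aq)] = 0.44; by Nernst, E = +1.06 − (0.0592/2)(−0.357) = +1.0706 V.
Finally ΔG = −nFE = −(2)(96500 C/mol)(+1.0706 V) = −207 kJ/mol.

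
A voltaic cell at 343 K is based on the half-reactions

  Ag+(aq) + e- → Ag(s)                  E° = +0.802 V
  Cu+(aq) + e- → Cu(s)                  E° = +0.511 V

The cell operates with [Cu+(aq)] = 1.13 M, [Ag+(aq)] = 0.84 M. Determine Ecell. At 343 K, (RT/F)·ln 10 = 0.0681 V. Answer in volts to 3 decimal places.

+0.282 V

The Ag⁺/Ag couple has the more positive E°, so it is the cathode; Cu⁺/Cu is the anode.
E°cell = +0.802 − (+0.511) = +0.291 V, with n = 1 electron transferred.
For the overall reaction Ag+(aq) + Cu(s) → Ag(s) + Cu+(aq), Q = [Cu+(aq)] / [Ag+(aq)] = 1.35, giving log Q = 0.129.
E = E° − (0.0681/n)·log Q = +0.291 − (0.0681/1)(0.129) = +0.282 V.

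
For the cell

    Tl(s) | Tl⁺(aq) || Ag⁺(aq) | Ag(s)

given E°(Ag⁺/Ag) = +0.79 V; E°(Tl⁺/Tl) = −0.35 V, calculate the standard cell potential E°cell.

By convention the left-hand electrode in cell notation is the anode (oxidation) and the right-hand electrode is the cathode (reduction).
E°cell = E°(right) − E°(left) = +0.79 − (−0.35) = +1.14 V.

+1.14 V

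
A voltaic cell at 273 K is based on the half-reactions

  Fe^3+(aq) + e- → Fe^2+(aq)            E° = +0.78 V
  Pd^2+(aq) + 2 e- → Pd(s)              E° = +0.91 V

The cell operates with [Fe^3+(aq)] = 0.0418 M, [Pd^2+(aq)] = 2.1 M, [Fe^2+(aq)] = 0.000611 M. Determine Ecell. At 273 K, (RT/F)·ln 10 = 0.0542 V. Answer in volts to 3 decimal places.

+0.039 V

Since E°(Pd²⁺/Pd) > E°(Fe³⁺/Fe²⁺), Pd²⁺/Pd serves as the cathode.
E°cell = E°cat − E°an = +0.91 − (+0.78) = +0.13 V; n = 2.
For the overall reaction Pd^2+(aq) + 2 Fe^2+(aq) → Pd(s) + 2 Fe^3+(aq), Q = [Fe^3+(aq)]^2 / ([Pd^2+(aq)]·[Fe^2+(aq)]^2) = 2.23×10^3, giving log Q = 3.348.
By the Nernst equation, E = +0.13 − (0.0542/2)·(3.348) = +0.039 V.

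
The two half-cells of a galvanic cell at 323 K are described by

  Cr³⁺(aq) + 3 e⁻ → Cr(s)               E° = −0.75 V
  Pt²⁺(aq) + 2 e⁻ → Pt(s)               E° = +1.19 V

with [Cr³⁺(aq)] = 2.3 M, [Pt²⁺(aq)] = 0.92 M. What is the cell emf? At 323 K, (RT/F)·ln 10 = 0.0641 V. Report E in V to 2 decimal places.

Pt²⁺/Pt is reduced (cathode, E° = +1.19 V) and Cr³⁺/Cr is oxidized (anode).
E°cell = E°cat − E°an = +1.19 − (−0.75) = +1.94 V; n = 6.
The balanced reaction is 3 Pt²⁺(aq) + 2 Cr(s) → 3 Pt(s) + 2 Cr³⁺(aq), so Q = [Cr³⁺(aq)]^2 / [Pt²⁺(aq)]^3 = 6.79 and log Q = 0.832.
E = E° − (0.0641/n)·log Q = +1.94 − (0.0641/6)(0.832) = +1.93 V.

+1.93 V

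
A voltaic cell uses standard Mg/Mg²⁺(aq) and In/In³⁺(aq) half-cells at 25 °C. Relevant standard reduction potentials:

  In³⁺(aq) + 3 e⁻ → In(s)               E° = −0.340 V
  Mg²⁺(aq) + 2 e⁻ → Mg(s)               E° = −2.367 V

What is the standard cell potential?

+2.027 V

The In³⁺/In couple has the higher E°, so In ion is reduced (cathode) and Mg is oxidized (anode).
E°cell = E°(cathode) − E°(anode) = −0.340 − (−2.367) = +2.027 V.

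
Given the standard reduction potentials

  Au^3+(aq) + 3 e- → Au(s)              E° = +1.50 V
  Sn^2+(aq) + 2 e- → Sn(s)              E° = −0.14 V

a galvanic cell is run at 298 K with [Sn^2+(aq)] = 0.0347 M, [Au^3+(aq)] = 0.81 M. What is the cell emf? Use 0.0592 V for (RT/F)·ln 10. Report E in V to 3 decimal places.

+1.681 V

Since E°(Au³⁺/Au) > E°(Sn²⁺/Sn), Au³⁺/Au serves as the cathode.
E°cell = E°cat − E°an = +1.50 − (−0.14) = +1.64 V; n = 6.
For the overall reaction 2 Au^3+(aq) + 3 Sn(s) → 2 Au(s) + 3 Sn^2+(aq), Q = [Sn^2+(aq)]^3 / [Au^3+(aq)]^2 = 6.37×10^−5, giving log Q = −4.196.
By the Nernst equation, E = +1.64 − (0.0592/6)·(−4.196) = +1.681 V.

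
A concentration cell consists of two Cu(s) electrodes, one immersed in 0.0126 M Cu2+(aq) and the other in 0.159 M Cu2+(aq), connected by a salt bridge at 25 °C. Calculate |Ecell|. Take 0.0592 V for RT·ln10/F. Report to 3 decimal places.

0.033 V

For a concentration cell E°cell = 0, since both electrodes use the same couple.
The compartment with the higher Cu2+(aq) concentration (0.159 M) acts as the cathode; ions are reduced there and produced at the dilute (0.0126 M) anode.
With n = 2, Ecell = −(0.0592/2)·log([dilute]/[conc]) = −(0.0592/2)·log(0.0126/0.159) = +0.033 V.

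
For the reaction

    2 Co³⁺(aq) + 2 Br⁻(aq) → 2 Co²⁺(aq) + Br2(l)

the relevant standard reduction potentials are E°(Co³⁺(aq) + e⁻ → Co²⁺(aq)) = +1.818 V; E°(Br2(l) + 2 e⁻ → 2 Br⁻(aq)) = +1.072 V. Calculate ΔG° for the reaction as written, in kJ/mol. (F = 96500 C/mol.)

−144 kJ/mol

In the reaction as written Co³⁺(aq) is reduced, so the Co³⁺/Co²⁺ couple is the cathode and Br₂/Br⁻ is the anode.
E°cell = +1.818 − (+1.072) = +0.746 V; balancing electrons gives n = 2.
ΔG° = −nFE°cell = −(2)(96500)(+0.746) J/mol = −144 kJ/mol.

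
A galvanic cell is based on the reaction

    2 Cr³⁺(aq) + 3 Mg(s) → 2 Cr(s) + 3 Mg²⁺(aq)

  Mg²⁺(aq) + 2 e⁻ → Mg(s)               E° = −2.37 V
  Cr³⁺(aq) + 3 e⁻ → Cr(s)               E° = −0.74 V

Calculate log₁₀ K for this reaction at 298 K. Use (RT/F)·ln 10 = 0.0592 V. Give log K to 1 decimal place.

The Cr³⁺/Cr couple is reduced (cathode); E°cell = −0.74 − (−2.37) = +1.63 V with n = 6.
At equilibrium E = 0, so log K = nE°cell / 0.0592 = (6)(+1.63) / 0.0592 = 165.2.

log K = 165.2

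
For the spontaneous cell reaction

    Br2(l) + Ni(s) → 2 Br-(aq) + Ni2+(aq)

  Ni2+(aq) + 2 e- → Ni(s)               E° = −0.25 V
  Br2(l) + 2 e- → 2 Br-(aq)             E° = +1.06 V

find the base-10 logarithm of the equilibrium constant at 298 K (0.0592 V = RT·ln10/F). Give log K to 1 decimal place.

The Br₂/Br⁻ couple is reduced (cathode); E°cell = +1.06 − (−0.25) = +1.31 V with n = 2.
At equilibrium E = 0, so log K = nE°cell / 0.0592 = (2)(+1.31) / 0.0592 = 44.3.

log K = 44.3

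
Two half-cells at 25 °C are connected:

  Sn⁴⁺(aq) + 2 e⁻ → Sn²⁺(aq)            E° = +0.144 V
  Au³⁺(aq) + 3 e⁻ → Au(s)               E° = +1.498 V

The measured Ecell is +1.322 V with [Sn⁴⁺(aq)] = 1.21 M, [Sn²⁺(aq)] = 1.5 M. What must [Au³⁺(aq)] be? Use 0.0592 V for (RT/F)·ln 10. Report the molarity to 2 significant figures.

The Au³⁺/Au couple has the larger reduction potential, so it is the cathode: E°cell = +1.498 − (+0.144) = +1.354 V and n = 6.
Rearranging E = E° − (0.0592/n)·log Q gives log Q = 6(+1.354 − (+1.322))/0.0592 = 3.243.
The balanced reaction is 2 Au³⁺(aq) + 3 Sn²⁺(aq) → 2 Au(s) + 3 Sn⁴⁺(aq), so Q = [Sn⁴⁺(aq)]^3 / ([Au³⁺(aq)]^2·[Sn²⁺(aq)]^3).
Isolating [Au³⁺(aq)] in Q = 10^{3.243} yields log [Au³⁺(aq)] = −1.761, i.e. 0.017 M.

0.017 M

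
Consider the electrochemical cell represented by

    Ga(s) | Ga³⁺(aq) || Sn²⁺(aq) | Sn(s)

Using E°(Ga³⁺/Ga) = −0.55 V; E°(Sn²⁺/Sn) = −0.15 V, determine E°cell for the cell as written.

By convention the left-hand electrode in cell notation is the anode (oxidation) and the right-hand electrode is the cathode (reduction).
E°cell = E°(right) − E°(left) = −0.15 − (−0.55) = +0.40 V.

+0.40 V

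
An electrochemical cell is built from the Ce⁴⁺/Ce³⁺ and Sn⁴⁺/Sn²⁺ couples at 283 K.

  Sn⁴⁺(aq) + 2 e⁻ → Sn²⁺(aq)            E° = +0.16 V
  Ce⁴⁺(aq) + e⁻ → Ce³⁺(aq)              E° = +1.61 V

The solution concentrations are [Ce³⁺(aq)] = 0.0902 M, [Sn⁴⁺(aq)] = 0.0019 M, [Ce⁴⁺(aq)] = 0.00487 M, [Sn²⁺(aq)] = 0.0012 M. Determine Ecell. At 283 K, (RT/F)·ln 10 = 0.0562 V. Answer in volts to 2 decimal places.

+1.37 V

Ce⁴⁺/Ce³⁺ is reduced (cathode, E° = +1.61 V) and Sn⁴⁺/Sn²⁺ is oxidized (anode).
The standard potential is +1.61 − (+0.16) = +1.45 V and the balanced reaction transfers n = 2 electrons.
For the overall reaction 2 Ce⁴⁺(aq) + Sn²⁺(aq) → 2 Ce³⁺(aq) + Sn⁴⁺(aq), Q = ([Ce³⁺(aq)]^2·[Sn⁴⁺(aq)]) / ([Ce⁴⁺(aq)]^2·[Sn²⁺(aq)]) = 543, giving log Q = 2.735.
Applying E = E° − (RT ln10/nF)·log Q gives +1.45 − (0.0562/2)(2.735) = +1.37 V.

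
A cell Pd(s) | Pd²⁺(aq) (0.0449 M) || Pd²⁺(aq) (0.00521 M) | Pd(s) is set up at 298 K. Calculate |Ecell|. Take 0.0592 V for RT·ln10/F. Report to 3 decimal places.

0.028 V

For a concentration cell E°cell = 0, since both electrodes use the same couple.
The compartment with the higher Pd²⁺(aq) concentration (0.0449 M) acts as the cathode; ions are reduced there and produced at the dilute (0.00521 M) anode.
With n = 2, Ecell = −(0.0592/2)·log([dilute]/[conc]) = −(0.0592/2)·log(0.00521/0.0449) = +0.028 V.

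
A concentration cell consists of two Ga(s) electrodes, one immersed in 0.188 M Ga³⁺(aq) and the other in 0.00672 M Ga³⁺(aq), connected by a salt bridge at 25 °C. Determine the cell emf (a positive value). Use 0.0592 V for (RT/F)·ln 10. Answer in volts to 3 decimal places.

For a concentration cell E°cell = 0, since both electrodes use the same couple.
The compartment with the higher Ga³⁺(aq) concentration (0.188 M) acts as the cathode; ions are reduced there and produced at the dilute (0.00672 M) anode.
With n = 3, Ecell = −(0.0592/3)·log([dilute]/[conc]) = −(0.0592/3)·log(0.00672/0.188) = +0.029 V.

0.029 V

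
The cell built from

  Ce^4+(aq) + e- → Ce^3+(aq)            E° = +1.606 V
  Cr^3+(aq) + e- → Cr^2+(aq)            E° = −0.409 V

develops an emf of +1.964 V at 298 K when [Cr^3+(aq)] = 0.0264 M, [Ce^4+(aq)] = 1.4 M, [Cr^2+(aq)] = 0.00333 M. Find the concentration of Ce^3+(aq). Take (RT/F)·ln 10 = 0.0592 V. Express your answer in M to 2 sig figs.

1.3 M

The Ce⁴⁺/Ce³⁺ couple has the larger reduction potential, so it is the cathode: E°cell = +1.606 − (−0.409) = +2.015 V and n = 1.
Since E = E° − (0.0592/n)·log Q, log Q = n(E° − E)/0.0592 = 0.861.
For Ce^4+(aq) + Cr^2+(aq) → Ce^3+(aq) + Cr^3+(aq), the reaction quotient is Q = ([Ce^3+(aq)]·[Cr^3+(aq)]) / ([Ce^4+(aq)]·[Cr^2+(aq)]).
Solving for the unknown gives log [Ce^3+(aq)] = 0.108, so [Ce^3+(aq)] ≈ 1.3 M.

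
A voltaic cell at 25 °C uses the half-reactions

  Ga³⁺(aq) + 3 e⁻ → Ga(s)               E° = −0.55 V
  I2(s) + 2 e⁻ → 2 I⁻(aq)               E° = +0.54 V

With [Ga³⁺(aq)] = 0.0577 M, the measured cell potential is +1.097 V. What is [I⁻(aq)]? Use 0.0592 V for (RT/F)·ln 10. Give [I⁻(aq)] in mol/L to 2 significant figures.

With I₂/I⁻ at the cathode and Ga³⁺/Ga at the anode, E°cell = +0.54 − (−0.55) = +1.09 V (n = 6).
Since E = E° − (0.0592/n)·log Q, log Q = n(E° − E)/0.0592 = −0.709.
For 3 I2(s) + 2 Ga(s) → 6 I⁻(aq) + 2 Ga³⁺(aq), the reaction quotient is Q = [I⁻(aq)]^6·[Ga³⁺(aq)]^2.
Solving for the unknown gives log [I⁻(aq)] = 0.295, so [I⁻(aq)] ≈ 2.0 M.

2.0 M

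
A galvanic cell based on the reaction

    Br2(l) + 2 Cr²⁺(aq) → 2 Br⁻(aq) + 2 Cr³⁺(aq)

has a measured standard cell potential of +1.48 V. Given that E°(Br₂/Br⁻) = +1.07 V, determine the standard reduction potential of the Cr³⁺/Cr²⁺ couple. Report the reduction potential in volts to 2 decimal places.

−0.41 V

In the reaction as written the Br₂/Br⁻ couple is reduced (cathode) and Cr³⁺/Cr²⁺ is oxidized (anode), so E°cell = E°(Br₂/Br⁻) − E°(Cr³⁺/Cr²⁺).
E°(Cr³⁺/Cr²⁺) = E°(cathode) − E°cell = +1.07 − (+1.48) = −0.41 V.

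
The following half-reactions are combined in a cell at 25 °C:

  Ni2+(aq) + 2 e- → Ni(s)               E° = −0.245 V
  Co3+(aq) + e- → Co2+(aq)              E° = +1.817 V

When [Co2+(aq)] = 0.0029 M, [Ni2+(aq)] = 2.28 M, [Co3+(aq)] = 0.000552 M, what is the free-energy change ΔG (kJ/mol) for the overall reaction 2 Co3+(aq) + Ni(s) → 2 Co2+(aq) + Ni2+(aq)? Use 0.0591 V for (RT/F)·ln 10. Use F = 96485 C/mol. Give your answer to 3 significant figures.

−388 kJ/mol

The standard cell potential is +1.817 − (−0.245) = +2.062 V, with n = 2 electrons in the balanced equation.
The reaction quotient is ([Co2+(aq)]^2·[Ni2+(aq)]) / [Co3+(aq)]^2 = 62.9; by Nernst, E = +2.062 − (0.0591/2)(1.799) = +2.0088 V.
Then ΔG = −nFE = −2 × 96485 × +2.0088 J/mol = −388 kJ/mol.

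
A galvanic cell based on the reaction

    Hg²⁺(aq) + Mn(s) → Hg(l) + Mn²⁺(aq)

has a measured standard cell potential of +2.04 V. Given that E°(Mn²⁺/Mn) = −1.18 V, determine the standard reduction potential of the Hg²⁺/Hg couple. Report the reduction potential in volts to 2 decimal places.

+0.86 V

In the reaction as written the Hg²⁺/Hg couple is reduced (cathode) and Mn²⁺/Mn is oxidized (anode), so E°cell = E°(Hg²⁺/Hg) − E°(Mn²⁺/Mn).
E°(Hg²⁺/Hg) = E°cell + E°(anode) = +2.04 + (−1.18) = +0.86 V.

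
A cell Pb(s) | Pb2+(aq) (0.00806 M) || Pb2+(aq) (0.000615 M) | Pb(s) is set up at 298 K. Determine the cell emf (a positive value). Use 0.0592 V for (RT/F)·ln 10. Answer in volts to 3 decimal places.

For a concentration cell E°cell = 0, since both electrodes use the same couple.
The compartment with the higher Pb2+(aq) concentration (0.00806 M) acts as the cathode; ions are reduced there and produced at the dilute (0.000615 M) anode.
With n = 2, Ecell = −(0.0592/2)·log([dilute]/[conc]) = −(0.0592/2)·log(0.000615/0.00806) = +0.033 V.

0.033 V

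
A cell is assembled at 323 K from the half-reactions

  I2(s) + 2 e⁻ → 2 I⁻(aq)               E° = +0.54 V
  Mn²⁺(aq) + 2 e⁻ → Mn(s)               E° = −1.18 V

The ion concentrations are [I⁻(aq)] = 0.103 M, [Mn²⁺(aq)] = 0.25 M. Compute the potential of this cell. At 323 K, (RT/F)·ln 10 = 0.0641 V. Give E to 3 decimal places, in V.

Since E°(I₂/I⁻) > E°(Mn²⁺/Mn), I₂/I⁻ serves as the cathode.
E°cell = E°cat − E°an = +0.54 − (−1.18) = +1.72 V; n = 2.
For the overall reaction I2(s) + Mn(s) → 2 I⁻(aq) + Mn²⁺(aq), Q = [I⁻(aq)]^2·[Mn²⁺(aq)] = 0.00265, giving log Q = −2.576.
E = E° − (0.0641/n)·log Q = +1.72 − (0.0641/2)(−2.576) = +1.803 V.

+1.803 V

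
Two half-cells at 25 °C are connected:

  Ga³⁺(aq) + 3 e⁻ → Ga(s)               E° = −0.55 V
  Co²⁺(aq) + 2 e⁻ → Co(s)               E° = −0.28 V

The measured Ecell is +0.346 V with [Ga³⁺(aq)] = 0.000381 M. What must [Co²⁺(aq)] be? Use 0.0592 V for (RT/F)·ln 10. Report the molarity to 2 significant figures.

1.9 M

The Co²⁺/Co couple has the larger reduction potential, so it is the cathode: E°cell = −0.28 − (−0.55) = +0.27 V and n = 6.
From the Nernst equation, log Q = n(E° − E)/0.0592 = 6·(+0.27 − (+0.346))/0.0592 = −7.703.
For 3 Co²⁺(aq) + 2 Ga(s) → 3 Co(s) + 2 Ga³⁺(aq), the reaction quotient is Q = [Ga³⁺(aq)]^2 / [Co²⁺(aq)]^3.
Substituting the known concentrations and solving, log [Co²⁺(aq)] = 0.288 and [Co²⁺(aq)] = 1.9 M.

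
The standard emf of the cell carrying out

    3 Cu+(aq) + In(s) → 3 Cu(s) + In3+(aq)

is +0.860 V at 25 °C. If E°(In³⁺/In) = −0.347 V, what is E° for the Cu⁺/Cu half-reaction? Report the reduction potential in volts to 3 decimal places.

+0.513 V

In the reaction as written the Cu⁺/Cu couple is reduced (cathode) and In³⁺/In is oxidized (anode), so E°cell = E°(Cu⁺/Cu) − E°(In³⁺/In).
E°(Cu⁺/Cu) = E°cell + E°(anode) = +0.860 + (−0.347) = +0.513 V.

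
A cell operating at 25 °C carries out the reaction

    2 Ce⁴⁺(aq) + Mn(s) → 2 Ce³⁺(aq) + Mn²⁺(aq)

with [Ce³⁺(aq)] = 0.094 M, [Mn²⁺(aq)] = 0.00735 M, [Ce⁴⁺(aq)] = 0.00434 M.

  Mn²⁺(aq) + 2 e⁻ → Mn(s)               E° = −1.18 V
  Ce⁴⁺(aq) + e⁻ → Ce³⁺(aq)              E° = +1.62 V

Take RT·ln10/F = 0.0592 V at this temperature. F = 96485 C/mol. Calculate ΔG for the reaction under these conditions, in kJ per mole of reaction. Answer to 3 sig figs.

With Ce⁴⁺/Ce³⁺ reduced at the cathode, E°cell = +1.62 − (−1.18) = +2.80 V and n = 2.
Here Q = ([Ce³⁺(aq)]^2·[Mn²⁺(aq)]) / [Ce⁴⁺(aq)]^2 = 3.45 (log Q = 0.538), giving E = +2.80 − (0.0592/2)·(0.538) = +2.7841 V.
Finally ΔG = −nFE = −(2)(96485 C/mol)(+2.7841 V) = −537 kJ/mol.

−537 kJ/mol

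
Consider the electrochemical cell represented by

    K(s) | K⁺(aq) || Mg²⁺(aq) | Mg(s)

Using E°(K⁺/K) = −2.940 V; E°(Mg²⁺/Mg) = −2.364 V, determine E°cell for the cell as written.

+0.576 V

By convention the left-hand electrode in cell notation is the anode (oxidation) and the right-hand electrode is the cathode (reduction).
E°cell = E°(right) − E°(left) = −2.364 − (−2.940) = +0.576 V.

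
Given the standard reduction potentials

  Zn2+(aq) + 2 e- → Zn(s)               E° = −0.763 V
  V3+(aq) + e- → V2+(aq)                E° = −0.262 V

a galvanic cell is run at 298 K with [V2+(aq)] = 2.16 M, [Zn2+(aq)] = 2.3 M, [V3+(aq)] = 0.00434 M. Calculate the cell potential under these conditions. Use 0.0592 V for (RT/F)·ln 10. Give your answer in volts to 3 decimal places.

V³⁺/V²⁺ is reduced (cathode, E° = −0.262 V) and Zn²⁺/Zn is oxidized (anode).
E°cell = E°cat − E°an = −0.262 − (−0.763) = +0.501 V; n = 2.
For the overall reaction 2 V3+(aq) + Zn(s) → 2 V2+(aq) + Zn2+(aq), Q = ([V2+(aq)]^2·[Zn2+(aq)]) / [V3+(aq)]^2 = 5.7×10^5, giving log Q = 5.756.
By the Nernst equation, E = +0.501 − (0.0592/2)·(5.756) = +0.331 V.

+0.331 V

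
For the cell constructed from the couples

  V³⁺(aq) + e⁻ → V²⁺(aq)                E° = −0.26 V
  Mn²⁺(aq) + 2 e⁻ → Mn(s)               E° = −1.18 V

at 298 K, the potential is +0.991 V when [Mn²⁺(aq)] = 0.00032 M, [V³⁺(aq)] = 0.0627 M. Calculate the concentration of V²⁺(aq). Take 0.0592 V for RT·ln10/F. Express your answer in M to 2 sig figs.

0.22 M

V³⁺/V²⁺ is the cathode (higher E°); E°cell = −0.26 − (−1.18) = +0.92 V with n = 2.
Rearranging E = E° − (0.0592/n)·log Q gives log Q = 2(+0.92 − (+0.991))/0.0592 = −2.399.
For 2 V³⁺(aq) + Mn(s) → 2 V²⁺(aq) + Mn²⁺(aq), the reaction quotient is Q = ([V²⁺(aq)]^2·[Mn²⁺(aq)]) / [V³⁺(aq)]^2.
Solving for the unknown gives log [V²⁺(aq)] = −0.655, so [V²⁺(aq)] ≈ 0.22 M.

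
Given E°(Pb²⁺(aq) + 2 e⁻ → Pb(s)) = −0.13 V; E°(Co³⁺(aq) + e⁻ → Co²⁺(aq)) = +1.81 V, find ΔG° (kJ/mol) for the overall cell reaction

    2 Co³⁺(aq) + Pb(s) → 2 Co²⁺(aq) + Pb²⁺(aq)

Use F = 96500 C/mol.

−374 kJ/mol

In the reaction as written Co³⁺(aq) is reduced, so the Co³⁺/Co²⁺ couple is the cathode and Pb²⁺/Pb is the anode.
E°cell = +1.81 − (−0.13) = +1.94 V; balancing electrons gives n = 2.
ΔG° = −nFE°cell = −(2)(96500)(+1.94) J/mol = −374 kJ/mol.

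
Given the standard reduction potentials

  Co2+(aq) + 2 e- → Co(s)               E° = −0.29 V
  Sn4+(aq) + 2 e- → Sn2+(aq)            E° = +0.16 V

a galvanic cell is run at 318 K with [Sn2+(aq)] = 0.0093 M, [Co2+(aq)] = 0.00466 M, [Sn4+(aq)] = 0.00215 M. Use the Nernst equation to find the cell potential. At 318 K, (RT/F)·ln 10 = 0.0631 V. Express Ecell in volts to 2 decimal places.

Sn⁴⁺/Sn²⁺ is reduced (cathode, E° = +0.16 V) and Co²⁺/Co is oxidized (anode).
The standard potential is +0.16 − (−0.29) = +0.45 V and the balanced reaction transfers n = 2 electrons.
Balancing gives Sn4+(aq) + Co(s) → Sn2+(aq) + Co2+(aq); hence Q = ([Sn2+(aq)]·[Co2+(aq)]) / [Sn4+(aq)] = 0.0202 (log Q = −1.696).
E = E° − (0.0631/n)·log Q = +0.45 − (0.0631/2)(−1.696) = +0.50 V.

+0.50 V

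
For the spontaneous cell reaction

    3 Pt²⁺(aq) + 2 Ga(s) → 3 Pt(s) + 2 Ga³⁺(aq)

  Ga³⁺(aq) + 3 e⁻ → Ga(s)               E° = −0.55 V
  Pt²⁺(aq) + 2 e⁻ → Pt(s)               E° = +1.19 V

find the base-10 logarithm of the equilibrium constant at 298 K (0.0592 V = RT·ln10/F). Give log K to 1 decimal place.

The Pt²⁺/Pt couple is reduced (cathode); E°cell = +1.19 − (−0.55) = +1.74 V with n = 6.
At equilibrium E = 0, so log K = nE°cell / 0.0592 = (6)(+1.74) / 0.0592 = 176.4.

log K = 176.4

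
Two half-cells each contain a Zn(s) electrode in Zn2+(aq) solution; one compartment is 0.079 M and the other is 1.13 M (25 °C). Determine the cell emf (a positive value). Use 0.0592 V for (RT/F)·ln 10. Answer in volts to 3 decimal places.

For a concentration cell E°cell = 0, since both electrodes use the same couple.
The compartment with the higher Zn2+(aq) concentration (1.13 M) acts as the cathode; ions are reduced there and produced at the dilute (0.079 M) anode.
With n = 2, Ecell = −(0.0592/2)·log([dilute]/[conc]) = −(0.0592/2)·log(0.079/1.13) = +0.034 V.

0.034 V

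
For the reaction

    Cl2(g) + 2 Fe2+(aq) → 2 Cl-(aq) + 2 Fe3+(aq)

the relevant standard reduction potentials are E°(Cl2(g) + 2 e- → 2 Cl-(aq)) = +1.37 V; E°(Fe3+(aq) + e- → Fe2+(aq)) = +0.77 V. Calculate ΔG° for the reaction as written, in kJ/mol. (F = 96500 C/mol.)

In the reaction as written Cl2(g) is reduced, so the Cl₂/Cl⁻ couple is the cathode and Fe³⁺/Fe²⁺ is the anode.
E°cell = +1.37 − (+0.77) = +0.60 V; balancing electrons gives n = 2.
ΔG° = −nFE°cell = −(2)(96500)(+0.60) J/mol = −116 kJ/mol.

−116 kJ/mol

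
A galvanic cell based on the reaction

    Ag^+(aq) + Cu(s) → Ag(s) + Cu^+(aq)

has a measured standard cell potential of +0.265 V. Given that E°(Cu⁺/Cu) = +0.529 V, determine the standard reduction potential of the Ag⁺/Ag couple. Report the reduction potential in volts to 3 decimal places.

In the reaction as written the Ag⁺/Ag couple is reduced (cathode) and Cu⁺/Cu is oxidized (anode), so E°cell = E°(Ag⁺/Ag) − E°(Cu⁺/Cu).
E°(Ag⁺/Ag) = E°cell + E°(anode) = +0.265 + (+0.529) = +0.794 V.

+0.794 V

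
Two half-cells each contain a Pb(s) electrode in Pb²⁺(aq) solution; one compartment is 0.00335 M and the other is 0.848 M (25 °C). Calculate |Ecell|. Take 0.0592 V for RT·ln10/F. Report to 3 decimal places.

For a concentration cell E°cell = 0, since both electrodes use the same couple.
The compartment with the higher Pb²⁺(aq) concentration (0.848 M) acts as the cathode; ions are reduced there and produced at the dilute (0.00335 M) anode.
With n = 2, Ecell = −(0.0592/2)·log([dilute]/[conc]) = −(0.0592/2)·log(0.00335/0.848) = +0.071 V.

0.071 V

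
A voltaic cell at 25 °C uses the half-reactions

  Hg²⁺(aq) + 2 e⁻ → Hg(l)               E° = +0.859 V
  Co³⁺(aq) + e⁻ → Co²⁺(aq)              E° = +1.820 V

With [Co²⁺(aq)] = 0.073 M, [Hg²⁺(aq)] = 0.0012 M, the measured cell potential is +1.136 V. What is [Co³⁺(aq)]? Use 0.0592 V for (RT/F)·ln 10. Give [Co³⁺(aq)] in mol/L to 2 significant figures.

2.3 M

Co³⁺/Co²⁺ is the cathode (higher E°); E°cell = +1.820 − (+0.859) = +0.961 V with n = 2.
Since E = E° − (0.0592/n)·log Q, log Q = n(E° − E)/0.0592 = −5.912.
For 2 Co³⁺(aq) + Hg(l) → 2 Co²⁺(aq) + Hg²⁺(aq), the reaction quotient is Q = ([Co²⁺(aq)]^2·[Hg²⁺(aq)]) / [Co³⁺(aq)]^2.
Substituting the known concentrations and solving, log [Co³⁺(aq)] = 0.359 and [Co³⁺(aq)] = 2.3 M.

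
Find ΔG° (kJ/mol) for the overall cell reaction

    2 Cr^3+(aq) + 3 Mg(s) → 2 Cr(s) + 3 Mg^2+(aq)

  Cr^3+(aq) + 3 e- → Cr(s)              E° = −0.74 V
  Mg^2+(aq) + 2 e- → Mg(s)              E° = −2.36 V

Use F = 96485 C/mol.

In the reaction as written Cr^3+(aq) is reduced, so the Cr³⁺/Cr couple is the cathode and Mg²⁺/Mg is the anode.
E°cell = −0.74 − (−2.36) = +1.62 V; balancing electrons gives n = 6.
ΔG° = −nFE°cell = −(6)(96485)(+1.62) J/mol = −938 kJ/mol.

−938 kJ/mol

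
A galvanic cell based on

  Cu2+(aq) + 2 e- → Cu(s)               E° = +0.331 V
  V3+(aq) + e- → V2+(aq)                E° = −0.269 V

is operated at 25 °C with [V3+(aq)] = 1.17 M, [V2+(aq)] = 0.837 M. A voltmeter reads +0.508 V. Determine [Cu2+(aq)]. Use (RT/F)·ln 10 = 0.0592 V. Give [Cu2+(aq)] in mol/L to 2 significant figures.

Cu²⁺/Cu is the cathode (higher E°); E°cell = +0.331 − (−0.269) = +0.600 V with n = 2.
Since E = E° − (0.0592/n)·log Q, log Q = n(E° − E)/0.0592 = 3.108.
Balancing electrons gives Cu2+(aq) + 2 V2+(aq) → Cu(s) + 2 V3+(aq); thus Q = [V3+(aq)]^2 / ([Cu2+(aq)]·[V2+(aq)]^2).
Solving for the unknown gives log [Cu2+(aq)] = −2.817, so [Cu2+(aq)] ≈ 0.0015 M.

0.0015 M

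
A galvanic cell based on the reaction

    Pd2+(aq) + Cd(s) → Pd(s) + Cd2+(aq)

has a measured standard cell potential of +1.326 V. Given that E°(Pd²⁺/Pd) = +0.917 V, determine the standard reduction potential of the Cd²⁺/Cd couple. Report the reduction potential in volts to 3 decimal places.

−0.409 V

In the reaction as written the Pd²⁺/Pd couple is reduced (cathode) and Cd²⁺/Cd is oxidized (anode), so E°cell = E°(Pd²⁺/Pd) − E°(Cd²⁺/Cd).
E°(Cd²⁺/Cd) = E°(cathode) − E°cell = +0.917 − (+1.326) = −0.409 V.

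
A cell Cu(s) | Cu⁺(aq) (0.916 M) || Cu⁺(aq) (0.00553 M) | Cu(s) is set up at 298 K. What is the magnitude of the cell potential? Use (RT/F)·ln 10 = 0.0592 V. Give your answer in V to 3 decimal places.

For a concentration cell E°cell = 0, since both electrodes use the same couple.
The compartment with the higher Cu⁺(aq) concentration (0.916 M) acts as the cathode; ions are reduced there and produced at the dilute (0.00553 M) anode.
With n = 1, Ecell = −(0.0592/1)·log([dilute]/[conc]) = −(0.0592/1)·log(0.00553/0.916) = +0.131 V.

0.131 V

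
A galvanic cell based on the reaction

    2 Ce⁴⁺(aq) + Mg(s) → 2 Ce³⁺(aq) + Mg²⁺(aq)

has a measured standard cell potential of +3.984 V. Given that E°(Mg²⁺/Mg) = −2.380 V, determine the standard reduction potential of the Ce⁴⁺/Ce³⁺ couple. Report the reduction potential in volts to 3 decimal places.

In the reaction as written the Ce⁴⁺/Ce³⁺ couple is reduced (cathode) and Mg²⁺/Mg is oxidized (anode), so E°cell = E°(Ce⁴⁺/Ce³⁺) − E°(Mg²⁺/Mg).
E°(Ce⁴⁺/Ce³⁺) = E°cell + E°(anode) = +3.984 + (−2.380) = +1.604 V.

+1.604 V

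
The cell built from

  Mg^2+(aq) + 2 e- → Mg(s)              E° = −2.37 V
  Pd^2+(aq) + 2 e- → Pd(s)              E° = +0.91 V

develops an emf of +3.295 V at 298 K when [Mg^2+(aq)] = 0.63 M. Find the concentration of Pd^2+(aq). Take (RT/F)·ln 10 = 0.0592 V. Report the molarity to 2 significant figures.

2.0 M

With Pd²⁺/Pd at the cathode and Mg²⁺/Mg at the anode, E°cell = +0.91 − (−2.37) = +3.28 V (n = 2).
Rearranging E = E° − (0.0592/n)·log Q gives log Q = 2(+3.28 − (+3.295))/0.0592 = −0.507.
For Pd^2+(aq) + Mg(s) → Pd(s) + Mg^2+(aq), the reaction quotient is Q = [Mg^2+(aq)] / [Pd^2+(aq)].
Solving for the unknown gives log [Pd^2+(aq)] = 0.306, so [Pd^2+(aq)] ≈ 2.0 M.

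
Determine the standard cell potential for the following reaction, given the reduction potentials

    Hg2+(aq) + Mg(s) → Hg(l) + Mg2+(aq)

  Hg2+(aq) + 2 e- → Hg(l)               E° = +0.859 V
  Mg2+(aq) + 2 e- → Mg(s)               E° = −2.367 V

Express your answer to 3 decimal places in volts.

+3.226 V

Hg2+(aq) gains electrons, so the Hg²⁺/Hg couple is the cathode; the Mg²⁺/Mg couple is the anode.
E°cell = E°(cathode) − E°(anode) = +0.859 − (−2.367) = +3.226 V.
The positive value indicates the reaction is spontaneous as written.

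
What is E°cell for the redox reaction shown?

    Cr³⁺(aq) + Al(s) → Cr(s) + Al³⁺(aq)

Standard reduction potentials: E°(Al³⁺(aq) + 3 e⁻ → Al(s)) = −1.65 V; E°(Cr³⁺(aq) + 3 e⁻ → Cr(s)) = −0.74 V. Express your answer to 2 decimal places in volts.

+0.91 V

In the reaction as written, Cr³⁺(aq) is reduced (cathode) and Al³⁺(aq) is produced by oxidation at the anode.
E°cell = E°(cathode) − E°(anode) = −0.74 − (−1.65) = +0.91 V.
The positive value indicates the reaction is spontaneous as written.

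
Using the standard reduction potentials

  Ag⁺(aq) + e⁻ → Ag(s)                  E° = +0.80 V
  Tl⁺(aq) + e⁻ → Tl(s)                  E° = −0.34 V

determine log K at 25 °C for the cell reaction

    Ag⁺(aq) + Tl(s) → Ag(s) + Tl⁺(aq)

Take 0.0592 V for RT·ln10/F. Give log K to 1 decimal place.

The Ag⁺/Ag couple is reduced (cathode); E°cell = +0.80 − (−0.34) = +1.14 V with n = 1.
At equilibrium E = 0, so log K = nE°cell / 0.0592 = (1)(+1.14) / 0.0592 = 19.3.

log K = 19.3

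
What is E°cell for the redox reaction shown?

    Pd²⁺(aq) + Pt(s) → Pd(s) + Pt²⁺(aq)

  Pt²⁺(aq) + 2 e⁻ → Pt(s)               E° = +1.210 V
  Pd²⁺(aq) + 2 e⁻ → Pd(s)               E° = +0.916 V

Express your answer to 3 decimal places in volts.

In the reaction as written, Pd²⁺(aq) is reduced (cathode) and Pt²⁺(aq) is produced by oxidation at the anode.
E°cell = E°(cathode) − E°(anode) = +0.916 − (+1.210) = −0.294 V.

−0.294 V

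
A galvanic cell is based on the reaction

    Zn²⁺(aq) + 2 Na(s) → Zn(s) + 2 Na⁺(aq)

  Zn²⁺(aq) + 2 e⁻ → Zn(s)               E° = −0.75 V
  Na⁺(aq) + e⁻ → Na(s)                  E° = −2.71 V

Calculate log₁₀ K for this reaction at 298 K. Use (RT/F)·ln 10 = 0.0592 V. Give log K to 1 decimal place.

log K = 66.2

The Zn²⁺/Zn couple is reduced (cathode); E°cell = −0.75 − (−2.71) = +1.96 V with n = 2.
At equilibrium E = 0, so log K = nE°cell / 0.0592 = (2)(+1.96) / 0.0592 = 66.2.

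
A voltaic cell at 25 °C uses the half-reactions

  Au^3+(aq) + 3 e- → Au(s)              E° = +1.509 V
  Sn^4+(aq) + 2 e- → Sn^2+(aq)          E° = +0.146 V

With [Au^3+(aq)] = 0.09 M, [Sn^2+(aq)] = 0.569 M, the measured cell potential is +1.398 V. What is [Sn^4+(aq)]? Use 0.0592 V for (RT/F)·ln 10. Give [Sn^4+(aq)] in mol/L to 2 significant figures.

With Au³⁺/Au at the cathode and Sn⁴⁺/Sn²⁺ at the anode, E°cell = +1.509 − (+0.146) = +1.363 V (n = 6).
From the Nernst equation, log Q = n(E° − E)/0.0592 = 6·(+1.363 − (+1.398))/0.0592 = −3.547.
For 2 Au^3+(aq) + 3 Sn^2+(aq) → 2 Au(s) + 3 Sn^4+(aq), the reaction quotient is Q = [Sn^4+(aq)]^3 / ([Au^3+(aq)]^2·[Sn^2+(aq)]^3).
Substituting the known concentrations and solving, log [Sn^4+(aq)] = −2.124 and [Sn^4+(aq)] = 0.0075 M.

0.0075 M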